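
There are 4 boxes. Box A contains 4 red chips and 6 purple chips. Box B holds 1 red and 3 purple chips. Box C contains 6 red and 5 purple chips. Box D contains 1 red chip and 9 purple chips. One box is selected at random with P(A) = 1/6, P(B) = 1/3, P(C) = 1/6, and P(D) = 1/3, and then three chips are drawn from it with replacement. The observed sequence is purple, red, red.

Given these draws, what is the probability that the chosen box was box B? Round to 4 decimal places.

Under each hypothesis, the probability of the observed sequence is: P(data | box A) = (6/10)(4/10)(4/10) = 0.096; P(data | box B) = (3/4)(1/4)(1/4) = 0.046875; P(data | box C) = (5/11)(6/11)(6/11) = 0.13524; P(data | box D) = (9/10)(1/10)(1/10) = 0.009.
Multiplying each by its prior: 1/6 · 0.096 = 0.016, 1/3 · 0.046875 = 0.015625, 1/6 · 0.13524 = 0.022539, 1/3 · 0.009 = 0.003; these sum to 0.057164.
By Bayes' rule, P(box B | data) = (0.015625) / (0.057164) = 0.27333.

0.2733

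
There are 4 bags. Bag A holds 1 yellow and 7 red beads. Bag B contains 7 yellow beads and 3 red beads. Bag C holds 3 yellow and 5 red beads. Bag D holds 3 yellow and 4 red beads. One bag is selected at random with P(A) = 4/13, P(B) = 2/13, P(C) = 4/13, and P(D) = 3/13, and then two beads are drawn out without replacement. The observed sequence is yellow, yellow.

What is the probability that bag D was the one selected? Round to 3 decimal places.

0.239

Under each hypothesis, the probability of the observed sequence is: P(data | bag A) = (1/8)(0/7) = 0; P(data | bag B) = (7/10)(6/9) = 0.46667; P(data | bag C) = (3/8)(2/7) = 0.10714; P(data | bag D) = (3/7)(2/6) = 0.14286.
Multiplying each by its prior: 4/13 · 0 = 0, 2/13 · 0.46667 = 0.071795, 4/13 · 0.10714 = 0.032967, 3/13 · 0.14286 = 0.032967; with total 0.13773.
So P(bag D | data) = (0.032967) / (0.13773) = 0.23936.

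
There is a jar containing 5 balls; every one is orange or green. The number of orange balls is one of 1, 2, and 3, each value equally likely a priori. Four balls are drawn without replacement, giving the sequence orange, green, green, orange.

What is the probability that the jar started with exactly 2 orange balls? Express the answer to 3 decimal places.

For each hypothesis, P(data | H) works out to: P(data | r = 1) = (1/5)(4/4)(3/3)(0/2) = 0; P(data | r = 2) = (2/5)(3/4)(2/3)(1/2) = 1/10; P(data | r = 3) = (3/5)(2/4)(1/3)(2/2) = 1/10.
Weighting by the prior gives 1/3 · 0 = 0, 1/3 · 1/10 = 1/30, 1/3 · 1/10 = 1/30; these sum to 1/15.
Therefore the posterior P(r = 2 | data) = (1/30) / (1/15) = 1/2.

0.500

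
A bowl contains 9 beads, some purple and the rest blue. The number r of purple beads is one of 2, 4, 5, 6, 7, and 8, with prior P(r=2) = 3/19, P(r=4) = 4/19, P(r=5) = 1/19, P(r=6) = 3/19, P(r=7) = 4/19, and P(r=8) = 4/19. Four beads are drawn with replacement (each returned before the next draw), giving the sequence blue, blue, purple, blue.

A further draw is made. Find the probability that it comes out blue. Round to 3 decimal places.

Compute the likelihood of the observed sequence for each case: P(data | r = 2) = (7/9)(7/9)(2/9)(7/9) = 0.10456; P(data | r = 4) = (5/9)(5/9)(4/9)(5/9) = 0.076208; P(data | r = 5) = (4/9)(4/9)(5/9)(4/9) = 0.048773; P(data | r = 6) = (3/9)(3/9)(6/9)(3/9) = 0.024691; P(data | r = 7) = (2/9)(2/9)(7/9)(2/9) = 0.0085353; P(data | r = 8) = (1/9)(1/9)(8/9)(1/9) = 0.0012193.
Multiplying each by its prior: 3/19 · 0.10456 = 0.016509, 4/19 · 0.076208 = 0.016044, 1/19 · 0.048773 = 0.002567, 3/19 · 0.024691 = 0.0038986, 4/19 · 0.0085353 = 0.0017969, 4/19 · 0.0012193 = 0.0002567; these sum to 0.041072.
Normalising, the posterior is P(r = 2 | data) = 0.40195, P(r = 4 | data) = 0.39062, P(r = 5 | data) = 0.0625, P(r = 6 | data) = 0.094922, P(r = 7 | data) = 0.04375, P(r = 8 | data) = 0.00625.
The predictive probability is P(blue next | data) = (7/9)(0.40195) + (5/9)(0.39062) + (4/9)(0.0625) + (1/3)(0.094922) + (2/9)(0.04375) + (1/9)(0.00625) = 0.59948.

0.599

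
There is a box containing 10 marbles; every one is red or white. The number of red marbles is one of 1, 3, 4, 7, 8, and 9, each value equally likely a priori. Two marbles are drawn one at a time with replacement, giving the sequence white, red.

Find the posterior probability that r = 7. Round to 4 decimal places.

0.2100

Under each hypothesis, the probability of the observed sequence is: P(data | r = 1) = (9/10)(1/10) = 9/100; P(data | r = 3) = (7/10)(3/10) = 21/100; P(data | r = 4) = (6/10)(4/10) = 6/25; P(data | r = 7) = (3/10)(7/10) = 21/100; P(data | r = 8) = (2/10)(8/10) = 4/25; P(data | r = 9) = (1/10)(9/10) = 9/100.
The prior-weighted likelihoods are 1/6 · 9/100 = 3/200, 1/6 · 21/100 = 7/200, 1/6 · 6/25 = 1/25, 1/6 · 21/100 = 7/200, 1/6 · 4/25 = 2/75, 1/6 · 9/100 = 3/200; these sum to 1/6.
Hence P(r = 7 | data) = (7/200) / (1/6) = 21/100.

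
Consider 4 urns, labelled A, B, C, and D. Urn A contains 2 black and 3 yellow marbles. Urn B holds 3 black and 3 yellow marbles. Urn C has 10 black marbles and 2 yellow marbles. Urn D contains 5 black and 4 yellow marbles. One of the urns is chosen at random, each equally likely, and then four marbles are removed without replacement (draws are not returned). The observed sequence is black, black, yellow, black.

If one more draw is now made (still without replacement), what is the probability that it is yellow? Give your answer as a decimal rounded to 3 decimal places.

The likelihood of the observed sequence under each hypothesis: P(data | urn A) = (2/5)(1/4)(3/3)(0/2) = 0; P(data | urn B) = (3/6)(2/5)(3/4)(1/3) = 0.05; P(data | urn C) = (10/12)(9/11)(2/10)(8/9) = 0.12121; P(data | urn D) = (5/9)(4/8)(4/7)(3/6) = 0.079365.
The prior-weighted likelihoods are 1/4 · 0 = 0, 1/4 · 0.05 = 0.0125, 1/4 · 0.12121 = 0.030303, 1/4 · 0.079365 = 0.019841; summing to 0.062644.
Normalising, the posterior is P(urn A | data) = 0, P(urn B | data) = 0.19954, P(urn C | data) = 0.48373, P(urn D | data) = 0.31673.
So P(yellow next | data) = Σ P(yellow next | H) P(H | data) = (1)(0.19954) + (1/8)(0.48373) + (3/5)(0.31673) = 0.45004.

0.450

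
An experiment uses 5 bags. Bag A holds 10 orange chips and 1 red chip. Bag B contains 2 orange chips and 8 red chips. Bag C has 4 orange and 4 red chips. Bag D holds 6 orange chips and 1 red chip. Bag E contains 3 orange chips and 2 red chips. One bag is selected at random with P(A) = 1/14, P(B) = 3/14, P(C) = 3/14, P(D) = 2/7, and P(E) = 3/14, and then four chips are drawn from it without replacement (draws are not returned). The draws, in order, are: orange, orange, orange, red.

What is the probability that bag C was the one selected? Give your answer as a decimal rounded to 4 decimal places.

For each hypothesis, P(data | H) works out to: P(data | bag A) = (10/11)(9/10)(8/9)(1/8) = 0.090909; P(data | bag B) = (2/10)(1/9)(0/8) = 0; P(data | bag C) = (4/8)(3/7)(2/6)(4/5) = 0.057143; P(data | bag D) = (6/7)(5/6)(4/5)(1/4) = 0.14286; P(data | bag E) = (3/5)(2/4)(1/3)(2/2) = 0.1.
The prior-weighted likelihoods are 1/14 · 0.090909 = 0.0064935, 3/14 · 0 = 0, 3/14 · 0.057143 = 0.012245, 2/7 · 0.14286 = 0.040816, 3/14 · 0.1 = 0.021429; summing to 0.080983.
Hence P(bag C | data) = (0.012245) / (0.080983) = 0.1512.

0.1512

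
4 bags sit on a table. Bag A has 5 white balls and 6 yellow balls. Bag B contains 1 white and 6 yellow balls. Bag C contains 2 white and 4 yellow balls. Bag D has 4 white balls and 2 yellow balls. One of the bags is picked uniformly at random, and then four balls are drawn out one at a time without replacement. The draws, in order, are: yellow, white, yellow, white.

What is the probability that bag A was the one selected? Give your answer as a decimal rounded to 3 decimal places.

Compute the likelihood of the observed sequence for each case: P(data | bag A) = (6/11)(5/10)(5/9)(4/8) = 5/66; P(data | bag B) = (6/7)(1/6)(5/5)(0/4) = 0; P(data | bag C) = (4/6)(2/5)(3/4)(1/3) = 1/15; P(data | bag D) = (2/6)(4/5)(1/4)(3/3) = 1/15.
The prior-weighted likelihoods are 1/4 · 5/66 = 5/264, 1/4 · 0 = 0, 1/4 · 1/15 = 1/60, 1/4 · 1/15 = 1/60; summing to 23/440.
Hence P(bag A | data) = (5/264) / (23/440) = 25/69.

0.362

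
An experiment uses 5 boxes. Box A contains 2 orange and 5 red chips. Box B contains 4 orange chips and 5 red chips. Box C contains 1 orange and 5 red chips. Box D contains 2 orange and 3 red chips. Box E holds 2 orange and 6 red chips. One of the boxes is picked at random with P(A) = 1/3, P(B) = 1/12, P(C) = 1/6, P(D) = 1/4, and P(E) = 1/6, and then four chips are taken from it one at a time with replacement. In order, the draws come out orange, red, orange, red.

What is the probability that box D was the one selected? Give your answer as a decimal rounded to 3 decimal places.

0.339

Compute the likelihood of the observed sequence for each case: P(data | box A) = (2/7)(5/7)(2/7)(5/7) = 0.041649; P(data | box B) = (4/9)(5/9)(4/9)(5/9) = 0.060966; P(data | box C) = (1/6)(5/6)(1/6)(5/6) = 0.01929; P(data | box D) = (2/5)(3/5)(2/5)(3/5) = 0.0576; P(data | box E) = (2/8)(6/8)(2/8)(6/8) = 0.035156.
Multiplying each by its prior: 1/3 · 0.041649 = 0.013883, 1/12 · 0.060966 = 0.0050805, 1/6 · 0.01929 = 0.003215, 1/4 · 0.0576 = 0.0144, 1/6 · 0.035156 = 0.0058594; summing to 0.042438.
So P(box D | data) = (0.0144) / (0.042438) = 0.33932.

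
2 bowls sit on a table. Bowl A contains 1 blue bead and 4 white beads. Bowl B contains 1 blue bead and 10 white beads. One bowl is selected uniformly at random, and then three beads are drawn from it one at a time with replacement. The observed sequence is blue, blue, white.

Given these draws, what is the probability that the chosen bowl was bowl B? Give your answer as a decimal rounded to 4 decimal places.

Compute the likelihood of the observed sequence for each case: P(data | bowl A) = (1/5)(1/5)(4/5) = 0.032; P(data | bowl B) = (1/11)(1/11)(10/11) = 0.0075131.
Weighting by the prior gives 1/2 · 0.032 = 0.016, 1/2 · 0.0075131 = 0.0037566; with total 0.019757.
So P(bowl B | data) = (0.0037566) / (0.019757) = 0.19014.

0.1901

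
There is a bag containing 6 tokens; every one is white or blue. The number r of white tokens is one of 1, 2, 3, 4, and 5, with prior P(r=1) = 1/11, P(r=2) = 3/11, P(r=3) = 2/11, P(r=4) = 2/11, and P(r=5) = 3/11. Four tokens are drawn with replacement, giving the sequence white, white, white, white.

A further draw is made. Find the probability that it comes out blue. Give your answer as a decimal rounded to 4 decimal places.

For each hypothesis, P(data | H) works out to: P(data | r = 1) = (1/6)(1/6)(1/6)(1/6) = 0.0007716; P(data | r = 2) = (2/6)(2/6)(2/6)(2/6) = 0.012346; P(data | r = 3) = (3/6)(3/6)(3/6)(3/6) = 0.0625; P(data | r = 4) = (4/6)(4/6)(4/6)(4/6) = 0.19753; P(data | r = 5) = (5/6)(5/6)(5/6)(5/6) = 0.48225.
The prior-weighted likelihoods are 1/11 · 0.0007716 = 7.0146e-05, 3/11 · 0.012346 = 0.003367, 2/11 · 0.0625 = 0.011364, 2/11 · 0.19753 = 0.035915, 3/11 · 0.48225 = 0.13152; with total 0.18224.
Dividing through by the total gives posterior P(r = 1 | data) = 0.00038491, P(r = 2 | data) = 0.018476, P(r = 3 | data) = 0.062356, P(r = 4 | data) = 0.19707, P(r = 5 | data) = 0.72171.
The predictive probability is P(blue next | data) = (5/6)(0.00038491) + (2/3)(0.018476) + (1/2)(0.062356) + (1/3)(0.19707) + (1/6)(0.72171) = 0.22979.

0.2298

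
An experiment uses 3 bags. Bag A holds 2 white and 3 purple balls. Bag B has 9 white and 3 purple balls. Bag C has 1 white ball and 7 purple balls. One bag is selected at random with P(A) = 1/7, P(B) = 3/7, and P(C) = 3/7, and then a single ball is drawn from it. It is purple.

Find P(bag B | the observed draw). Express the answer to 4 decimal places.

Under each hypothesis, the probability of this draw is: P(data | bag A) = (3/5) = 3/5; P(data | bag B) = (3/12) = 1/4; P(data | bag C) = (7/8) = 7/8.
Weighting by the prior gives 1/7 · 3/5 = 3/35, 3/7 · 1/4 = 3/28, 3/7 · 7/8 = 3/8; summing to 159/280.
Therefore the posterior P(bag B | data) = (3/28) / (159/280) = 10/53.

0.1887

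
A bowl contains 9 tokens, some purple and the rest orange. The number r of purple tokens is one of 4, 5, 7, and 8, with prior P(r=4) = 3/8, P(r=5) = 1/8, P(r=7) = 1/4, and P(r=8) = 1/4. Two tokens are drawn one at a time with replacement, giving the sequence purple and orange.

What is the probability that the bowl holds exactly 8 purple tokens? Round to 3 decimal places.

Under each hypothesis, the probability of the observed sequence is: P(data | r = 4) = (4/9)(5/9) = 20/81; P(data | r = 5) = (5/9)(4/9) = 20/81; P(data | r = 7) = (7/9)(2/9) = 14/81; P(data | r = 8) = (8/9)(1/9) = 8/81.
Multiplying each by its prior: 3/8 · 20/81 = 5/54, 1/8 · 20/81 = 5/162, 1/4 · 14/81 = 7/162, 1/4 · 8/81 = 2/81; summing to 31/162.
By Bayes' rule, P(r = 8 | data) = (2/81) / (31/162) = 4/31.

0.129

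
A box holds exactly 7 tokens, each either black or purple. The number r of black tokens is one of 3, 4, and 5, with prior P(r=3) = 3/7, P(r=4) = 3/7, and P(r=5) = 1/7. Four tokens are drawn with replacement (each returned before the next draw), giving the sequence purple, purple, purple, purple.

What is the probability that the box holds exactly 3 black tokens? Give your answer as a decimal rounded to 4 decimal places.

Under each hypothesis, the probability of the observed sequence is: P(data | r = 3) = (4/7)(4/7)(4/7)(4/7) = 0.10662; P(data | r = 4) = (3/7)(3/7)(3/7)(3/7) = 0.033736; P(data | r = 5) = (2/7)(2/7)(2/7)(2/7) = 0.0066639.
The prior-weighted likelihoods are 3/7 · 0.10662 = 0.045695, 3/7 · 0.033736 = 0.014458, 1/7 · 0.0066639 = 0.00095198; summing to 0.061105.
So P(r = 3 | data) = (0.045695) / (0.061105) = 0.74781.

0.7478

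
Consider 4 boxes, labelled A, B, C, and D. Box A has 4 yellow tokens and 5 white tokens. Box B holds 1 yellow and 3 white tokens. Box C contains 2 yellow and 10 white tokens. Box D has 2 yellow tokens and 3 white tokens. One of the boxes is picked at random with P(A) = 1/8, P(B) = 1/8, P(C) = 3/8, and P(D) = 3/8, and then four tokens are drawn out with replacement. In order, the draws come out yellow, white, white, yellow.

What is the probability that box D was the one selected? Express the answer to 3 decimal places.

0.529

The likelihood of the observed sequence under each hypothesis: P(data | box A) = (4/9)(5/9)(5/9)(4/9) = 0.060966; P(data | box B) = (1/4)(3/4)(3/4)(1/4) = 0.035156; P(data | box C) = (2/12)(10/12)(10/12)(2/12) = 0.01929; P(data | box D) = (2/5)(3/5)(3/5)(2/5) = 0.0576.
Multiplying each by its prior: 1/8 · 0.060966 = 0.0076208, 1/8 · 0.035156 = 0.0043945, 3/8 · 0.01929 = 0.0072338, 3/8 · 0.0576 = 0.0216; these sum to 0.040849.
Therefore the posterior P(box D | data) = (0.0216) / (0.040849) = 0.52878.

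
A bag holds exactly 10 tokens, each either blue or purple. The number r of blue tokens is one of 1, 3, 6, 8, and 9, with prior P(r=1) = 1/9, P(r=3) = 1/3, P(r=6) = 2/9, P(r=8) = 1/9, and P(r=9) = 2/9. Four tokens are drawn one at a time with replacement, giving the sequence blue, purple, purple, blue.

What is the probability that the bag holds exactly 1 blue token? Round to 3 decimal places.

0.027

Compute the likelihood of the observed sequence for each case: P(data | r = 1) = (1/10)(9/10)(9/10)(1/10) = 0.0081; P(data | r = 3) = (3/10)(7/10)(7/10)(3/10) = 0.0441; P(data | r = 6) = (6/10)(4/10)(4/10)(6/10) = 0.0576; P(data | r = 8) = (8/10)(2/10)(2/10)(8/10) = 0.0256; P(data | r = 9) = (9/10)(1/10)(1/10)(9/10) = 0.0081.
Multiplying each by its prior: 1/9 · 0.0081 = 0.0009, 1/3 · 0.0441 = 0.0147, 2/9 · 0.0576 = 0.0128, 1/9 · 0.0256 = 0.0028444, 2/9 · 0.0081 = 0.0018; with total 0.033044.
By Bayes' rule, P(r = 1 | data) = (0.0009) / (0.033044) = 0.027236.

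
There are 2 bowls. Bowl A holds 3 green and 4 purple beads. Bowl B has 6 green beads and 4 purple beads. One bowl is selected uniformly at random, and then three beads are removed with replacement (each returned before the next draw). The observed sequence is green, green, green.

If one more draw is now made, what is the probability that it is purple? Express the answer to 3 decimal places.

0.446

Compute the likelihood of the observed sequence for each case: P(data | bowl A) = (3/7)(3/7)(3/7) = 0.078717; P(data | bowl B) = (6/10)(6/10)(6/10) = 0.216.
Weighting by the prior gives 1/2 · 0.078717 = 0.039359, 1/2 · 0.216 = 0.108; summing to 0.14736.
Dividing through by the total gives posterior P(bowl A | data) = 0.26709, P(bowl B | data) = 0.73291.
Averaging over the posterior, P(purple next | data) = (4/7)(0.26709) + (2/5)(0.73291) = 0.44579.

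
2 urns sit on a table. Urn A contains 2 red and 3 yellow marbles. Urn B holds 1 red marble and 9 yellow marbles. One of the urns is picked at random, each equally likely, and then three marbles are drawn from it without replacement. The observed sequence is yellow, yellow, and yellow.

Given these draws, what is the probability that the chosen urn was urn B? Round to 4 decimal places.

0.8750

Compute the likelihood of the observed sequence for each case: P(data | urn A) = (3/5)(2/4)(1/3) = 1/10; P(data | urn B) = (9/10)(8/9)(7/8) = 7/10.
Weighting by the prior gives 1/2 · 1/10 = 1/20, 1/2 · 7/10 = 7/20; these sum to 2/5.
By Bayes' rule, P(urn B | data) = (7/20) / (2/5) = 7/8.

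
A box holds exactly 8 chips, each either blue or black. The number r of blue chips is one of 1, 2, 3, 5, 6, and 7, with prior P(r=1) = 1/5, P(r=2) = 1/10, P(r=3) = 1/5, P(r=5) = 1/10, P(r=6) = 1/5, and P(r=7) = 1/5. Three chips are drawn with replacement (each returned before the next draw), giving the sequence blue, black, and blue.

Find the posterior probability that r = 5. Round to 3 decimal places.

Under each hypothesis, the probability of the observed sequence is: P(data | r = 1) = (1/8)(7/8)(1/8) = 0.013672; P(data | r = 2) = (2/8)(6/8)(2/8) = 0.046875; P(data | r = 3) = (3/8)(5/8)(3/8) = 0.087891; P(data | r = 5) = (5/8)(3/8)(5/8) = 0.14648; P(data | r = 6) = (6/8)(2/8)(6/8) = 0.14062; P(data | r = 7) = (7/8)(1/8)(7/8) = 0.095703.
Weighting by the prior gives 1/5 · 0.013672 = 0.0027344, 1/10 · 0.046875 = 0.0046875, 1/5 · 0.087891 = 0.017578, 1/10 · 0.14648 = 0.014648, 1/5 · 0.14062 = 0.028125, 1/5 · 0.095703 = 0.019141; summing to 0.086914.
Therefore the posterior P(r = 5 | data) = (0.014648) / (0.086914) = 0.16854.

0.169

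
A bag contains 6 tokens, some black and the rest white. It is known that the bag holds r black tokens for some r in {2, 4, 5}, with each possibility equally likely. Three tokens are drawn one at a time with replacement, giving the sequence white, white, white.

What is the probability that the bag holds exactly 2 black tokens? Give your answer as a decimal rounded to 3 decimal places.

For each hypothesis, P(data | H) works out to: P(data | r = 2) = (4/6)(4/6)(4/6) = 8/27; P(data | r = 4) = (2/6)(2/6)(2/6) = 1/27; P(data | r = 5) = (1/6)(1/6)(1/6) = 1/216.
Multiplying each by its prior: 1/3 · 8/27 = 8/81, 1/3 · 1/27 = 1/81, 1/3 · 1/216 = 1/648; with total 73/648.
So P(r = 2 | data) = (8/81) / (73/648) = 64/73.

0.877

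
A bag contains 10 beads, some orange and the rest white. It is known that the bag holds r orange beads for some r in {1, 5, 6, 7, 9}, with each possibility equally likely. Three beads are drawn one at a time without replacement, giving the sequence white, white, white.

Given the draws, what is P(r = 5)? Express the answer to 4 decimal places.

0.1010

The likelihood of the observed sequence under each hypothesis: P(data | r = 1) = (9/10)(8/9)(7/8) = 7/10; P(data | r = 5) = (5/10)(4/9)(3/8) = 1/12; P(data | r = 6) = (4/10)(3/9)(2/8) = 1/30; P(data | r = 7) = (3/10)(2/9)(1/8) = 1/120; P(data | r = 9) = (1/10)(0/9) = 0.
Weighting by the prior gives 1/5 · 7/10 = 7/50, 1/5 · 1/12 = 1/60, 1/5 · 1/30 = 1/150, 1/5 · 1/120 = 1/600, 1/5 · 0 = 0; with total 33/200.
Therefore the posterior P(r = 5 | data) = (1/60) / (33/200) = 10/99.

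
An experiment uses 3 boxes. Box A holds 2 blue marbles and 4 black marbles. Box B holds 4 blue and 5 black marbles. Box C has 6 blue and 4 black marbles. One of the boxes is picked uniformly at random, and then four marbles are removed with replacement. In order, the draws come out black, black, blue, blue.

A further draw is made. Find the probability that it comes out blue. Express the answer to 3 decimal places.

The likelihood of the observed sequence under each hypothesis: P(data | box A) = (4/6)(4/6)(2/6)(2/6) = 0.049383; P(data | box B) = (5/9)(5/9)(4/9)(4/9) = 0.060966; P(data | box C) = (4/10)(4/10)(6/10)(6/10) = 0.0576.
The prior-weighted likelihoods are 1/3 · 0.049383 = 0.016461, 1/3 · 0.060966 = 0.020322, 1/3 · 0.0576 = 0.0192; these sum to 0.055983.
The posterior is then P(box A | data) = 0.29403, P(box B | data) = 0.363, P(box C | data) = 0.34296.
Averaging over the posterior, P(blue next | data) = (1/3)(0.29403) + (4/9)(0.363) + (3/5)(0.34296) = 0.46512.

0.465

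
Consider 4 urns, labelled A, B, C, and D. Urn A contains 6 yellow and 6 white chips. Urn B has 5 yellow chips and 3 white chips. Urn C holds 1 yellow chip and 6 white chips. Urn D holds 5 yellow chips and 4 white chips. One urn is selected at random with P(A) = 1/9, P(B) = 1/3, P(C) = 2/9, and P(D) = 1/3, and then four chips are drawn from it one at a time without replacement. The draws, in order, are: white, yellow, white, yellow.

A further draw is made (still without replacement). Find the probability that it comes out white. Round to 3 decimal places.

Compute the likelihood of the observed sequence for each case: P(data | urn A) = (6/12)(6/11)(5/10)(5/9) = 0.075758; P(data | urn B) = (3/8)(5/7)(2/6)(4/5) = 0.071429; P(data | urn C) = (6/7)(1/6)(5/5)(0/4) = 0; P(data | urn D) = (4/9)(5/8)(3/7)(4/6) = 0.079365.
The prior-weighted likelihoods are 1/9 · 0.075758 = 0.0084175, 1/3 · 0.071429 = 0.02381, 2/9 · 0 = 0, 1/3 · 0.079365 = 0.026455; summing to 0.058682.
The posterior is then P(urn A | data) = 0.14344, P(urn B | data) = 0.40574, P(urn C | data) = 0, P(urn D | data) = 0.45082.
The predictive probability is P(white next | data) = (1/2)(0.14344) + (1/4)(0.40574) + (2/5)(0.45082) = 0.35348.

0.353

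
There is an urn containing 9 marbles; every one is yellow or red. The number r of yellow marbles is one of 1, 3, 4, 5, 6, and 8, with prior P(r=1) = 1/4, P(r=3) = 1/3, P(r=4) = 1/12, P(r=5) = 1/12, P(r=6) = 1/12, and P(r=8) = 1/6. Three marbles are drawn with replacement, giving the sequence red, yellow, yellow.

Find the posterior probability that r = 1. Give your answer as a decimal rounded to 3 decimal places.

0.037

The likelihood of the observed sequence under each hypothesis: P(data | r = 1) = (8/9)(1/9)(1/9) = 0.010974; P(data | r = 3) = (6/9)(3/9)(3/9) = 0.074074; P(data | r = 4) = (5/9)(4/9)(4/9) = 0.10974; P(data | r = 5) = (4/9)(5/9)(5/9) = 0.13717; P(data | r = 6) = (3/9)(6/9)(6/9) = 0.14815; P(data | r = 8) = (1/9)(8/9)(8/9) = 0.087791.
Multiplying each by its prior: 1/4 · 0.010974 = 0.0027435, 1/3 · 0.074074 = 0.024691, 1/12 · 0.10974 = 0.0091449, 1/12 · 0.13717 = 0.011431, 1/12 · 0.14815 = 0.012346, 1/6 · 0.087791 = 0.014632; these sum to 0.074989.
By Bayes' rule, P(r = 1 | data) = (0.0027435) / (0.074989) = 0.036585.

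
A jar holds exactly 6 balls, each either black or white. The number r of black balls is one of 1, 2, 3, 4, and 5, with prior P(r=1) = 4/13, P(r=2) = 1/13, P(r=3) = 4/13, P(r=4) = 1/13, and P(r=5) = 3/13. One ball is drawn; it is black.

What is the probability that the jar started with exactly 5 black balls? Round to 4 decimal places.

0.4054

For each hypothesis, P(data | H) works out to: P(data | r = 1) = (1/6) = 1/6; P(data | r = 2) = (2/6) = 1/3; P(data | r = 3) = (3/6) = 1/2; P(data | r = 4) = (4/6) = 2/3; P(data | r = 5) = (5/6) = 5/6.
Weighting by the prior gives 4/13 · 1/6 = 2/39, 1/13 · 1/3 = 1/39, 4/13 · 1/2 = 2/13, 1/13 · 2/3 = 2/39, 3/13 · 5/6 = 5/26; with total 37/78.
Hence P(r = 5 | data) = (5/26) / (37/78) = 15/37.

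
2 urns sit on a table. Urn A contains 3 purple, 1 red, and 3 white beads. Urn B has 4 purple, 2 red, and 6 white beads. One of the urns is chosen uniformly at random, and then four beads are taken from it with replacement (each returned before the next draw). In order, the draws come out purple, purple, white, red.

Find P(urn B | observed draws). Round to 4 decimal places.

Compute the likelihood of the observed sequence for each case: P(data | urn A) = (3/7)(3/7)(3/7)(1/7) = 0.011245; P(data | urn B) = (4/12)(4/12)(6/12)(2/12) = 0.0092593.
Multiplying each by its prior: 1/2 · 0.011245 = 0.0056227, 1/2 · 0.0092593 = 0.0046296; summing to 0.010252.
So P(urn B | data) = (0.0046296) / (0.010252) = 0.45157.

0.4516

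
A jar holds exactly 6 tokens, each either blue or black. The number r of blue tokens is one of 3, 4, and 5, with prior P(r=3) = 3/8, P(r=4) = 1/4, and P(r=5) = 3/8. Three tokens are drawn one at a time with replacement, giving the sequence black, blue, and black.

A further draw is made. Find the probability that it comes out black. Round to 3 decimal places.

0.419

Compute the likelihood of the observed sequence for each case: P(data | r = 3) = (3/6)(3/6)(3/6) = 1/8; P(data | r = 4) = (2/6)(4/6)(2/6) = 2/27; P(data | r = 5) = (1/6)(5/6)(1/6) = 5/216.
Multiplying each by its prior: 3/8 · 1/8 = 3/64, 1/4 · 2/27 = 1/54, 3/8 · 5/216 = 5/576; these sum to 2/27.
The posterior is then P(r = 3 | data) = 81/128, P(r = 4 | data) = 1/4, P(r = 5 | data) = 15/128.
So P(black next | data) = Σ P(black next | H) P(H | data) = (1/2)(81/128) + (1/3)(1/4) + (1/6)(15/128) = 161/384.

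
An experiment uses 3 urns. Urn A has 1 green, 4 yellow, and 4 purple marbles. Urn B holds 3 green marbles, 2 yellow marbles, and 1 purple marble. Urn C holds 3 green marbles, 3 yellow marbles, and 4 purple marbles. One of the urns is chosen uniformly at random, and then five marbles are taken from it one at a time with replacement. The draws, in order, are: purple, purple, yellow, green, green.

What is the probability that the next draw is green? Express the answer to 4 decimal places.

The likelihood of the observed sequence under each hypothesis: P(data | urn A) = (4/9)(4/9)(4/9)(1/9)(1/9) = 0.0010838; P(data | urn B) = (1/6)(1/6)(2/6)(3/6)(3/6) = 0.0023148; P(data | urn C) = (4/10)(4/10)(3/10)(3/10)(3/10) = 0.00432.
Weighting by the prior gives 1/3 · 0.0010838 = 0.00036128, 1/3 · 0.0023148 = 0.0007716, 1/3 · 0.00432 = 0.00144; summing to 0.0025729.
The posterior is then P(urn A | data) = 0.14042, P(urn B | data) = 0.2999, P(urn C | data) = 0.55968.
So P(green next | data) = Σ P(green next | H) P(H | data) = (1/9)(0.14042) + (1/2)(0.2999) + (3/10)(0.55968) = 0.33346.

0.3335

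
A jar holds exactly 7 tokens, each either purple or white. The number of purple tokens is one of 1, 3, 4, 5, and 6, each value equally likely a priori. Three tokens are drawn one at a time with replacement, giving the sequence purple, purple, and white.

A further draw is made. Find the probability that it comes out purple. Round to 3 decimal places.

0.627

Under each hypothesis, the probability of the observed sequence is: P(data | r = 1) = (1/7)(1/7)(6/7) = 0.017493; P(data | r = 3) = (3/7)(3/7)(4/7) = 0.10496; P(data | r = 4) = (4/7)(4/7)(3/7) = 0.13994; P(data | r = 5) = (5/7)(5/7)(2/7) = 0.14577; P(data | r = 6) = (6/7)(6/7)(1/7) = 0.10496.
Weighting by the prior gives 1/5 · 0.017493 = 0.0034985, 1/5 · 0.10496 = 0.020991, 1/5 · 0.13994 = 0.027988, 1/5 · 0.14577 = 0.029155, 1/5 · 0.10496 = 0.020991; these sum to 0.10262.
The posterior is then P(r = 1 | data) = 0.034091, P(r = 3 | data) = 0.20455, P(r = 4 | data) = 0.27273, P(r = 5 | data) = 0.28409, P(r = 6 | data) = 0.20455.
So P(purple next | data) = Σ P(purple next | H) P(H | data) = (1/7)(0.034091) + (3/7)(0.20455) + (4/7)(0.27273) + (5/7)(0.28409) + (6/7)(0.20455) = 0.62662.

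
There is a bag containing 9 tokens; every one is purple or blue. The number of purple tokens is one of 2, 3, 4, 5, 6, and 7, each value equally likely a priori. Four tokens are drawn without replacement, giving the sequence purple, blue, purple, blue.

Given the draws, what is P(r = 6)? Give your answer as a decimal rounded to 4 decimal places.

Under each hypothesis, the probability of the observed sequence is: P(data | r = 2) = (2/9)(7/8)(1/7)(6/6) = 1/36; P(data | r = 3) = (3/9)(6/8)(2/7)(5/6) = 5/84; P(data | r = 4) = (4/9)(5/8)(3/7)(4/6) = 5/63; P(data | r = 5) = (5/9)(4/8)(4/7)(3/6) = 5/63; P(data | r = 6) = (6/9)(3/8)(5/7)(2/6) = 5/84; P(data | r = 7) = (7/9)(2/8)(6/7)(1/6) = 1/36.
The prior-weighted likelihoods are 1/6 · 1/36 = 1/216, 1/6 · 5/84 = 5/504, 1/6 · 5/63 = 5/378, 1/6 · 5/63 = 5/378, 1/6 · 5/84 = 5/504, 1/6 · 1/36 = 1/216; these sum to 1/18.
So P(r = 6 | data) = (5/504) / (1/18) = 5/28.

0.1786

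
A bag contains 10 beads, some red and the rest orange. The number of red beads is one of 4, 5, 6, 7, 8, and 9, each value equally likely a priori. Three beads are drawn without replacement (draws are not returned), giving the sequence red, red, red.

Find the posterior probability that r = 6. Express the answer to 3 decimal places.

0.096

Compute the likelihood of the observed sequence for each case: P(data | r = 4) = (4/10)(3/9)(2/8) = 1/30; P(data | r = 5) = (5/10)(4/9)(3/8) = 1/12; P(data | r = 6) = (6/10)(5/9)(4/8) = 1/6; P(data | r = 7) = (7/10)(6/9)(5/8) = 7/24; P(data | r = 8) = (8/10)(7/9)(6/8) = 7/15; P(data | r = 9) = (9/10)(8/9)(7/8) = 7/10.
Weighting by the prior gives 1/6 · 1/30 = 1/180, 1/6 · 1/12 = 1/72, 1/6 · 1/6 = 1/36, 1/6 · 7/24 = 7/144, 1/6 · 7/15 = 7/90, 1/6 · 7/10 = 7/60; summing to 209/720.
Hence P(r = 6 | data) = (1/36) / (209/720) = 20/209.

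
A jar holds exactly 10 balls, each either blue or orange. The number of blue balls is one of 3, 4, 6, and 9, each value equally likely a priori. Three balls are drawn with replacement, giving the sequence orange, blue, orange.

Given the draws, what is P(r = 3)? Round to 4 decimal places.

Compute the likelihood of the observed sequence for each case: P(data | r = 3) = (7/10)(3/10)(7/10) = 0.147; P(data | r = 4) = (6/10)(4/10)(6/10) = 0.144; P(data | r = 6) = (4/10)(6/10)(4/10) = 0.096; P(data | r = 9) = (1/10)(9/10)(1/10) = 0.009.
The prior-weighted likelihoods are 1/4 · 0.147 = 0.03675, 1/4 · 0.144 = 0.036, 1/4 · 0.096 = 0.024, 1/4 · 0.009 = 0.00225; these sum to 0.099.
By Bayes' rule, P(r = 3 | data) = (0.03675) / (0.099) = 0.37121.

0.3712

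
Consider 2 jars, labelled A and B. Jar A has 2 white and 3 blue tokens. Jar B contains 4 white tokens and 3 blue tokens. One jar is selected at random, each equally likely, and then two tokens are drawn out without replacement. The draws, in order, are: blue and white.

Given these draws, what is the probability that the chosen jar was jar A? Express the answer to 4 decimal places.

0.5122

Compute the likelihood of the observed sequence for each case: P(data | jar A) = (3/5)(2/4) = 3/10; P(data | jar B) = (3/7)(4/6) = 2/7.
The prior-weighted likelihoods are 1/2 · 3/10 = 3/20, 1/2 · 2/7 = 1/7; these sum to 41/140.
Therefore the posterior P(jar A | data) = (3/20) / (41/140) = 21/41.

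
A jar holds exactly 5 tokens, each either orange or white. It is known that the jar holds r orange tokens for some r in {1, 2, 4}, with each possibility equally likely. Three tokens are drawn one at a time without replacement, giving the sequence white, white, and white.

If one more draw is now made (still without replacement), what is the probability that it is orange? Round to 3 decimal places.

For each hypothesis, P(data | H) works out to: P(data | r = 1) = (4/5)(3/4)(2/3) = 2/5; P(data | r = 2) = (3/5)(2/4)(1/3) = 1/10; P(data | r = 4) = (1/5)(0/4) = 0.
Multiplying each by its prior: 1/3 · 2/5 = 2/15, 1/3 · 1/10 = 1/30, 1/3 · 0 = 0; with total 1/6.
Normalising, the posterior is P(r = 1 | data) = 4/5, P(r = 2 | data) = 1/5, P(r = 4 | data) = 0.
So P(orange next | data) = Σ P(orange next | H) P(H | data) = (1/2)(4/5) + (1)(1/5) = 3/5.

0.600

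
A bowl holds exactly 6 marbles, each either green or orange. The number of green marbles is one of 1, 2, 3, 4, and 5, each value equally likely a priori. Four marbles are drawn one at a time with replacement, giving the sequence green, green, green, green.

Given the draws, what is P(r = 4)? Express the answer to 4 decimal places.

Under each hypothesis, the probability of the observed sequence is: P(data | r = 1) = (1/6)(1/6)(1/6)(1/6) = 0.0007716; P(data | r = 2) = (2/6)(2/6)(2/6)(2/6) = 0.012346; P(data | r = 3) = (3/6)(3/6)(3/6)(3/6) = 0.0625; P(data | r = 4) = (4/6)(4/6)(4/6)(4/6) = 0.19753; P(data | r = 5) = (5/6)(5/6)(5/6)(5/6) = 0.48225.
Multiplying each by its prior: 1/5 · 0.0007716 = 0.00015432, 1/5 · 0.012346 = 0.0024691, 1/5 · 0.0625 = 0.0125, 1/5 · 0.19753 = 0.039506, 1/5 · 0.48225 = 0.096451; summing to 0.15108.
By Bayes' rule, P(r = 4 | data) = (0.039506) / (0.15108) = 0.26149.

0.2615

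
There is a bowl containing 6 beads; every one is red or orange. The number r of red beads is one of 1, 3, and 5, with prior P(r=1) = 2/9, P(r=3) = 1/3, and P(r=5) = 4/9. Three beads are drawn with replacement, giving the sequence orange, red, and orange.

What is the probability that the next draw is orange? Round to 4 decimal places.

Under each hypothesis, the probability of the observed sequence is: P(data | r = 1) = (5/6)(1/6)(5/6) = 0.11574; P(data | r = 3) = (3/6)(3/6)(3/6) = 0.125; P(data | r = 5) = (1/6)(5/6)(1/6) = 0.023148.
The prior-weighted likelihoods are 2/9 · 0.11574 = 0.02572, 1/3 · 0.125 = 0.041667, 4/9 · 0.023148 = 0.010288; these sum to 0.077675.
Dividing through by the total gives posterior P(r = 1 | data) = 0.33113, P(r = 3 | data) = 0.53642, P(r = 5 | data) = 0.13245.
Averaging over the posterior, P(orange next | data) = (5/6)(0.33113) + (1/2)(0.53642) + (1/6)(0.13245) = 0.56623.

0.5662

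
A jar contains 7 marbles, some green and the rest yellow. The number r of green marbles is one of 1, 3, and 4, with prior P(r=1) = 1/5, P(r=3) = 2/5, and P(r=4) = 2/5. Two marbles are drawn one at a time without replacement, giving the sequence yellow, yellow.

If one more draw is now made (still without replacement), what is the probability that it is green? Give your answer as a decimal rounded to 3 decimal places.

For each hypothesis, P(data | H) works out to: P(data | r = 1) = (6/7)(5/6) = 5/7; P(data | r = 3) = (4/7)(3/6) = 2/7; P(data | r = 4) = (3/7)(2/6) = 1/7.
Weighting by the prior gives 1/5 · 5/7 = 1/7, 2/5 · 2/7 = 4/35, 2/5 · 1/7 = 2/35; with total 11/35.
Dividing through by the total gives posterior P(r = 1 | data) = 5/11, P(r = 3 | data) = 4/11, P(r = 4 | data) = 2/11.
So P(green next | data) = Σ P(green next | H) P(H | data) = (1/5)(5/11) + (3/5)(4/11) + (4/5)(2/11) = 5/11.

0.455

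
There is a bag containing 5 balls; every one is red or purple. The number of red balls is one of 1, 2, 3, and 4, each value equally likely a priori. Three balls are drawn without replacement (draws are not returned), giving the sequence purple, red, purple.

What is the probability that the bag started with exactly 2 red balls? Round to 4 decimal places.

0.4000

Under each hypothesis, the probability of the observed sequence is: P(data | r = 1) = (4/5)(1/4)(3/3) = 1/5; P(data | r = 2) = (3/5)(2/4)(2/3) = 1/5; P(data | r = 3) = (2/5)(3/4)(1/3) = 1/10; P(data | r = 4) = (1/5)(4/4)(0/3) = 0.
Multiplying each by its prior: 1/4 · 1/5 = 1/20, 1/4 · 1/5 = 1/20, 1/4 · 1/10 = 1/40, 1/4 · 0 = 0; summing to 1/8.
So P(r = 2 | data) = (1/20) / (1/8) = 2/5.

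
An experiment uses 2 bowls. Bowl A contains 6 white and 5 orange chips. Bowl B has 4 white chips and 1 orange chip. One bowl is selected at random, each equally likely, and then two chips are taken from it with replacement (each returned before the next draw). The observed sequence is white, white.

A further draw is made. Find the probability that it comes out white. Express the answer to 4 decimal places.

0.7192

Compute the likelihood of the observed sequence for each case: P(data | bowl A) = (6/11)(6/11) = 0.29752; P(data | bowl B) = (4/5)(4/5) = 0.64.
Weighting by the prior gives 1/2 · 0.29752 = 0.14876, 1/2 · 0.64 = 0.32; summing to 0.46876.
Normalising, the posterior is P(bowl A | data) = 0.31735, P(bowl B | data) = 0.68265.
Averaging over the posterior, P(white next | data) = (6/11)(0.31735) + (4/5)(0.68265) = 0.71922.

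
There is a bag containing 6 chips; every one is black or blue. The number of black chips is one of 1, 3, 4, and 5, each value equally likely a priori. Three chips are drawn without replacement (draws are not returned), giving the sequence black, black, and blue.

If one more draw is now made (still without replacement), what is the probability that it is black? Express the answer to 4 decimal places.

0.6774

Under each hypothesis, the probability of the observed sequence is: P(data | r = 1) = (1/6)(0/5) = 0; P(data | r = 3) = (3/6)(2/5)(3/4) = 3/20; P(data | r = 4) = (4/6)(3/5)(2/4) = 1/5; P(data | r = 5) = (5/6)(4/5)(1/4) = 1/6.
The prior-weighted likelihoods are 1/4 · 0 = 0, 1/4 · 3/20 = 3/80, 1/4 · 1/5 = 1/20, 1/4 · 1/6 = 1/24; with total 31/240.
The posterior is then P(r = 1 | data) = 0, P(r = 3 | data) = 9/31, P(r = 4 | data) = 12/31, P(r = 5 | data) = 10/31.
Averaging over the posterior, P(black next | data) = (1/3)(9/31) + (2/3)(12/31) + (1)(10/31) = 21/31.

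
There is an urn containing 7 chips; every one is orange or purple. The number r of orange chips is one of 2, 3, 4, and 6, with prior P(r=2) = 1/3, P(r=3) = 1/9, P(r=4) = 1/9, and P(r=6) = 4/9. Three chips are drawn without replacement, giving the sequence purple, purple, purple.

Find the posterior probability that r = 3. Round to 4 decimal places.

0.1143

Under each hypothesis, the probability of the observed sequence is: P(data | r = 2) = (5/7)(4/6)(3/5) = 2/7; P(data | r = 3) = (4/7)(3/6)(2/5) = 4/35; P(data | r = 4) = (3/7)(2/6)(1/5) = 1/35; P(data | r = 6) = (1/7)(0/6) = 0.
The prior-weighted likelihoods are 1/3 · 2/7 = 2/21, 1/9 · 4/35 = 4/315, 1/9 · 1/35 = 1/315, 4/9 · 0 = 0; with total 1/9.
So P(r = 3 | data) = (4/315) / (1/9) = 4/35.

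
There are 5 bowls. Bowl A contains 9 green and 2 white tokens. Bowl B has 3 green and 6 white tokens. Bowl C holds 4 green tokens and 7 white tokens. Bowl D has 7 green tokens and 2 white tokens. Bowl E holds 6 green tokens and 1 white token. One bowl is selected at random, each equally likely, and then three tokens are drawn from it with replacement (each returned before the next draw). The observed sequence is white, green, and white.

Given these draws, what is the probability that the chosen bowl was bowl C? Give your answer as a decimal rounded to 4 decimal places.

0.3892

Compute the likelihood of the observed sequence for each case: P(data | bowl A) = (2/11)(9/11)(2/11) = 0.027047; P(data | bowl B) = (6/9)(3/9)(6/9) = 0.14815; P(data | bowl C) = (7/11)(4/11)(7/11) = 0.14726; P(data | bowl D) = (2/9)(7/9)(2/9) = 0.038409; P(data | bowl E) = (1/7)(6/7)(1/7) = 0.017493.
Weighting by the prior gives 1/5 · 0.027047 = 0.0054095, 1/5 · 0.14815 = 0.02963, 1/5 · 0.14726 = 0.029452, 1/5 · 0.038409 = 0.0076818, 1/5 · 0.017493 = 0.0034985; with total 0.075671.
Therefore the posterior P(bowl C | data) = (0.029452) / (0.075671) = 0.38921.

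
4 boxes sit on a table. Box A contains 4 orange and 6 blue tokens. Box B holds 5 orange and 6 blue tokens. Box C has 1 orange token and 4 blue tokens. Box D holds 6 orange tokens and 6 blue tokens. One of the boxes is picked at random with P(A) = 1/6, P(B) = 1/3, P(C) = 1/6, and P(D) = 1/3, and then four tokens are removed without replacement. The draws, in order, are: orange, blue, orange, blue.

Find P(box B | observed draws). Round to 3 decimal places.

Compute the likelihood of the observed sequence for each case: P(data | box A) = (4/10)(6/9)(3/8)(5/7) = 0.071429; P(data | box B) = (5/11)(6/10)(4/9)(5/8) = 0.075758; P(data | box C) = (1/5)(4/4)(0/3) = 0; P(data | box D) = (6/12)(6/11)(5/10)(5/9) = 0.075758.
Weighting by the prior gives 1/6 · 0.071429 = 0.011905, 1/3 · 0.075758 = 0.025253, 1/6 · 0 = 0, 1/3 · 0.075758 = 0.025253; with total 0.06241.
Therefore the posterior P(box B | data) = (0.025253) / (0.06241) = 0.40462.

0.405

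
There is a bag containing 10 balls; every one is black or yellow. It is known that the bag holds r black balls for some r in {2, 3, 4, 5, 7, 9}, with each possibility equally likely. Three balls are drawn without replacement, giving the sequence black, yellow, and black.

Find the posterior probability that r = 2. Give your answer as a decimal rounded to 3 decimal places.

0.037

Under each hypothesis, the probability of the observed sequence is: P(data | r = 2) = (2/10)(8/9)(1/8) = 0.022222; P(data | r = 3) = (3/10)(7/9)(2/8) = 0.058333; P(data | r = 4) = (4/10)(6/9)(3/8) = 0.1; P(data | r = 5) = (5/10)(5/9)(4/8) = 0.13889; P(data | r = 7) = (7/10)(3/9)(6/8) = 0.175; P(data | r = 9) = (9/10)(1/9)(8/8) = 0.1.
The prior-weighted likelihoods are 1/6 · 0.022222 = 0.0037037, 1/6 · 0.058333 = 0.0097222, 1/6 · 0.1 = 0.016667, 1/6 · 0.13889 = 0.023148, 1/6 · 0.175 = 0.029167, 1/6 · 0.1 = 0.016667; these sum to 0.099074.
So P(r = 2 | data) = (0.0037037) / (0.099074) = 0.037383.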